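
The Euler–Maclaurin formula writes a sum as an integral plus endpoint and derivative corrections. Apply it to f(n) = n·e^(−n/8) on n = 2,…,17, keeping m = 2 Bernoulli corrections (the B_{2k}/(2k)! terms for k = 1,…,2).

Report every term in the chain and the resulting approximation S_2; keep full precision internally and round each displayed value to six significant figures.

Integral: ∫_2^17 x·e^(−x/8) dx = 38.4175.
Boundary: ½(f(2) + f(17)) = ½(1.55760 + 2.03036) = 1.79398.
Running total after boundary: 40.2115.
Order-1 term: 1/12 · (-0.134362 − 0.584101) = -0.0598719.
Running total after k=1: 40.1516.
Order-2 term: −1/720 · (0.00163287 − 0.0334641) = 4.42100e-05.

S_2 ≈ 40.1516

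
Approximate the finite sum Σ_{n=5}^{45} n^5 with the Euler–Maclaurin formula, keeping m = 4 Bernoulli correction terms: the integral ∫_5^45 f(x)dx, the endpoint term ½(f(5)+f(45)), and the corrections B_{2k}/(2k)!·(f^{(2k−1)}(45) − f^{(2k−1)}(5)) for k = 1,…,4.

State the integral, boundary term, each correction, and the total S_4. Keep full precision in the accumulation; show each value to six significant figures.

S_4 ≈ 1.47793e+09

∫_5^45 x^5 dx evaluates to 1.38396e+09.
Boundary: ½(f(5) + f(45)) = ½(3125.00 + 1.84528e+08) = 9.22656e+07.
So far: 1.47622e+09.
k=1: B_{2}/(2)! × [f^{(1)}(45) − f^{(1)}(5)] = 1/12 × (2.05031e+07 − 3125.00) = 1.70833e+06.
Running total after k=1: 1.47793e+09.
k=2: B_{4}/(4)! × [f^{(3)}(45) − f^{(3)}(5)] = −1/720 × (121500 − 1500.00) = -166.667.
Running total after k=2: 1.47793e+09.
k=3: B_{6}/(6)! × [f^{(5)}(45) − f^{(5)}(5)] = 1/30240 × (120.000 − 120.000) = 0.00000.
Running total after k=3: 1.47793e+09.
k=4: B_{8}/(8)! × [f^{(7)}(45) − f^{(7)}(5)] = −1/1209600 × (0.00000 − 0.00000) = 0.00000.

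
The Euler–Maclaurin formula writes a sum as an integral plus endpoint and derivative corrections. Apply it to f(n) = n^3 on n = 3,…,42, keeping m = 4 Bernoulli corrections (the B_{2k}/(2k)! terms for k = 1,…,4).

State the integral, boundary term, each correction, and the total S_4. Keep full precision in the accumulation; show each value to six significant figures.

S_4 ≈ 815400

Integral: ∫_3^42 x^3 dx = 777904.
Boundary: ½(f(3) + f(42)) = ½(27.0000 + 74088.0) = 37057.5.
So far: 814961.
Order-1 term: 1/12 · (5292.00 − 27.0000) = 438.750.
Partial sum through k=1: 815400.
Order-2 term: −1/720 · (6.00000 − 6.00000) = 0.00000.
Partial sum through k=2: 815400.
Order-3 term: 1/30240 · (0.00000 − 0.00000) = 0.00000.
Partial sum through k=3: 815400.
Order-4 term: −1/1209600 · (0.00000 − 0.00000) = 0.00000.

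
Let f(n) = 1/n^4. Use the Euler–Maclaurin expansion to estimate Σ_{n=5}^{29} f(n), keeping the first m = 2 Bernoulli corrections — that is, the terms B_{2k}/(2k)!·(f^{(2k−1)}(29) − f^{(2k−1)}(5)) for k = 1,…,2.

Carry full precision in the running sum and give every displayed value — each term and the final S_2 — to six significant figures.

S_2 ≈ 0.00355822

∫_5^29 1/x^4 dx evaluates to 0.00265300.
Boundary: ½(f(5) + f(29)) = ½(0.00160000 + 1.41387e-06) = 0.000800707.
Integral + boundary = 0.00345371.
Correction k=1: B_{2}/2! · (f^{(1)}(29) − f^{(1)}(5)) = 1/12 · (-1.95016e-07 − (-0.00128000)) = 0.000106650.
Running total after k=1: 0.00356036.
Correction k=2: B_{4}/4! · (f^{(3)}(29) − f^{(3)}(5)) = −1/720 · (-6.95657e-09 − (-0.00153600)) = -2.13332e-06.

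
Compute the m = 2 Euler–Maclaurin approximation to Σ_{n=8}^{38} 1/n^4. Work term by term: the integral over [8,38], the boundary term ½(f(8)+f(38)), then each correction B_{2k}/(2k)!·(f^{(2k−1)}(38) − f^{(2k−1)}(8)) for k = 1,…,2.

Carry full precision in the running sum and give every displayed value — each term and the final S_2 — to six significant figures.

Integral: ∫_8^38 1/x^4 dx = 0.000644967.
Endpoint term: (f(8) + f(38))/2 = (0.000244141 + 4.79585e-07)/2 = 0.000122310.
Running total after boundary: 0.000767277.
k=1: B_{2}/(2)! × [f^{(1)}(38) − f^{(1)}(8)] = 1/12 × (-5.04826e-08 − (-0.000122070)) = 1.01683e-05.
After k=1: 0.000777445.
k=2: B_{4}/(4)! × [f^{(3)}(38) − f^{(3)}(8)] = −1/720 × (-1.04881e-09 − (-5.72205e-05)) = -7.94714e-08.

S_2 ≈ 0.000777366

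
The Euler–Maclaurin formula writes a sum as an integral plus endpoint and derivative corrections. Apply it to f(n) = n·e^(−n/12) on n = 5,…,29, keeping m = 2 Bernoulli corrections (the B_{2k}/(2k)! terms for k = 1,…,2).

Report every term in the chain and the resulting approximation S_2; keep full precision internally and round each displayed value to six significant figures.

∫_5^29 x·e^(−x/12) dx evaluates to 90.5896.
½[f(5) + f(29)] = ½[3.29620 + 2.58734] = 2.94177.
So far: 93.5313.
Order-1 term: 1/12 · (-0.126393 − 0.384557) = -0.0425792.
Running total after k=1: 93.4888.
Order-2 term: −1/720 · (0.000361418 − 0.0118267) = 1.59239e-05.

S_2 ≈ 93.4888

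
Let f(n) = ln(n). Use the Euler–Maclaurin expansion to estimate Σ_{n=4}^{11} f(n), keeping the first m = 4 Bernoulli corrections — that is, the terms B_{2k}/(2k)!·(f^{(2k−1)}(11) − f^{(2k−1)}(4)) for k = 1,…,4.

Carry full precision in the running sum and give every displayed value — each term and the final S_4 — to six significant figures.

The integral term ∫_4^11 ln(x) dx = 13.8317.
Boundary: ½(f(4) + f(11)) = ½(1.38629 + 2.39790) = 1.89209.
So far: 15.7238.
k=1: B_{2}/(2)! × [f^{(1)}(11) − f^{(1)}(4)] = 1/12 × (0.0909091 − 0.250000) = -0.0132576.
Running total after k=1: 15.7105.
k=2: B_{4}/(4)! × [f^{(3)}(11) − f^{(3)}(4)] = −1/720 × (0.00150263 − 0.0312500) = 4.13158e-05.
Running total after k=2: 15.7105.
k=3: B_{6}/(6)! × [f^{(5)}(11) − f^{(5)}(4)] = 1/30240 × (0.000149021 − 0.0234375) = -7.70122e-07.
Running total after k=3: 15.7105.
k=4: B_{8}/(8)! × [f^{(7)}(11) − f^{(7)}(4)] = −1/1209600 × (3.69474e-05 − 0.0439453) = 3.62999e-08.

S_4 ≈ 15.7105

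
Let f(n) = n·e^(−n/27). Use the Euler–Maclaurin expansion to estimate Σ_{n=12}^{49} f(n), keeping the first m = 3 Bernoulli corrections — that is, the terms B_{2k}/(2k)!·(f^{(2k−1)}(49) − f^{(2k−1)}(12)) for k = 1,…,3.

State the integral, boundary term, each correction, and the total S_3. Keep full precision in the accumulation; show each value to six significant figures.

The integral term ∫_12^49 x·e^(−x/27) dx = 340.958.
Endpoint term: (f(12) + f(49))/2 = (7.69416 + 7.98054)/2 = 7.83735.
Running total after boundary: 348.795.
Order-1 term: 1/12 · (-0.132707 − 0.356211) = -0.0407432.
Partial sum through k=1: 348.754.
Order-2 term: −1/720 · (0.000264786 − 0.00224770) = 2.75405e-06.
Partial sum through k=2: 348.754.
Order-3 term: 1/30240 · (9.76148e-07 − 5.49625e-06) = -1.49474e-10.

S_3 ≈ 348.754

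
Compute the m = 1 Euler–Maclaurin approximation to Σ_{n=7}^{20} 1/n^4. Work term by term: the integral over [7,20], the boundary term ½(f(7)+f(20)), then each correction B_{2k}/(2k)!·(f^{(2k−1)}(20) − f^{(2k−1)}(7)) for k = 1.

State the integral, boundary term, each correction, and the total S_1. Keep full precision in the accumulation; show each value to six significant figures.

S_1 ≈ 0.00116125

Integral: ∫_7^20 1/x^4 dx = 0.000930151.
½[f(7) + f(20)] = ½[0.000416493 + 6.25000e-06] = 0.000211372.
Running total after boundary: 0.00114152.
Correction k=1: B_{2}/2! · (f^{(1)}(20) − f^{(1)}(7)) = 1/12 · (-1.25000e-06 − (-0.000237996)) = 1.97288e-05.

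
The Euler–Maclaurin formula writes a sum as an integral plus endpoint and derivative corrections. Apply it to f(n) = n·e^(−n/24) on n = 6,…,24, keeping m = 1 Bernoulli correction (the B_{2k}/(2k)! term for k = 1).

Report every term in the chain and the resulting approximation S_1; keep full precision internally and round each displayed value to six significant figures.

S_1 ≈ 143.642

The integral term ∫_6^24 x·e^(−x/24) dx = 136.939.
½[f(6) + f(24)] = ½[4.67280 + 8.82911] = 6.75096.
Integral + boundary = 143.690.
Correction k=1: B_{2}/2! · (f^{(1)}(24) − f^{(1)}(6)) = 1/12 · (0.00000 − 0.584101) = -0.0486750.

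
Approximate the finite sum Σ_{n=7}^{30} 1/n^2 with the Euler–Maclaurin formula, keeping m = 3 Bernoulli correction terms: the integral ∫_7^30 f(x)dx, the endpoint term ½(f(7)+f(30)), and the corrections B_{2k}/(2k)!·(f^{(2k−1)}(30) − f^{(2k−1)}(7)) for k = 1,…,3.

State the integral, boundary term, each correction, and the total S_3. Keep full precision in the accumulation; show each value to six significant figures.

S_3 ≈ 0.120761

The integral term ∫_7^30 1/x^2 dx = 0.109524.
½[f(7) + f(30)] = ½[0.0204082 + 0.00111111] = 0.0107596.
Integral + boundary = 0.120283.
Order-1 term: 1/12 · (-7.40741e-05 − (-0.00583090)) = 0.000479736.
Running total after k=1: 0.120763.
Order-2 term: −1/720 · (-9.87654e-07 − (-0.00142798)) = -1.98193e-06.
Running total after k=2: 0.120761.
Order-3 term: 1/30240 · (-3.29218e-08 − (-0.000874271)) = 2.89100e-08.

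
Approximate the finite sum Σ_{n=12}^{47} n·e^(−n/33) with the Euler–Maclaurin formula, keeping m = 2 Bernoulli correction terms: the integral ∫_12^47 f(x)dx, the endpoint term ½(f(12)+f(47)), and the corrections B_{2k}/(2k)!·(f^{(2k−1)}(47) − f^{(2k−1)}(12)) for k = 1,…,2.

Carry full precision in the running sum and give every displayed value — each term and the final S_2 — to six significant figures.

S_2 ≈ 406.647

∫_12^47 x·e^(−x/33) dx evaluates to 396.865.
½[f(12) + f(47)] = ½[8.34173 + 11.3125] = 9.82710.
So far: 406.692.
Correction k=1: B_{2}/2! · (f^{(1)}(47) − f^{(1)}(12)) = 1/12 · (-0.102111 − 0.442364) = -0.0453730.
After k=1: 406.647.
Correction k=2: B_{4}/4! · (f^{(3)}(47) − f^{(3)}(12)) = −1/720 · (0.000348274 − 0.00168288) = 1.85361e-06.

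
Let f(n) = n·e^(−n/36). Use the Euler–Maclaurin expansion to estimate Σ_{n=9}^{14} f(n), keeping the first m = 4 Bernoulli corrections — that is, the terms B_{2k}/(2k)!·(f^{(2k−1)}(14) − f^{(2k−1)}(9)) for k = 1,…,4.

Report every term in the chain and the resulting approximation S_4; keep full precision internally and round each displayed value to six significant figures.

S_4 ≈ 49.8351

The integral term ∫_9^14 x·e^(−x/36) dx = 41.6000.
½[f(9) + f(14)] = ½[7.00921 + 9.48933] = 8.24927.
Running total after boundary: 49.8493.
Correction k=1: B_{2}/2! · (f^{(1)}(14) − f^{(1)}(9)) = 1/12 · (0.414217 − 0.584101) = -0.0141570.
Partial sum through k=1: 49.8351.
Correction k=2: B_{4}/4! · (f^{(3)}(14) − f^{(3)}(9)) = −1/720 · (0.00136561 − 0.00165255) = 3.98519e-07.
Partial sum through k=2: 49.8351.
Correction k=3: B_{6}/6! · (f^{(5)}(14) − f^{(5)}(9)) = 1/30240 · (1.86082e-06 − 2.20247e-06) = -1.12981e-11.
Partial sum through k=3: 49.8351.
Correction k=4: B_{8}/8! · (f^{(7)}(14) − f^{(7)}(9)) = −1/1209600 · (2.05858e-09 − 2.41499e-09) = 2.94653e-16.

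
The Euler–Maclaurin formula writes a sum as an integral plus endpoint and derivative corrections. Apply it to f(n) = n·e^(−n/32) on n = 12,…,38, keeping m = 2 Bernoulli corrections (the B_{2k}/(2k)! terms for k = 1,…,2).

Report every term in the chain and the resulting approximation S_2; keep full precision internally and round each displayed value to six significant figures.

S_2 ≈ 294.420

∫_12^38 x·e^(−x/32) dx evaluates to 284.542.
½[f(12) + f(38)] = ½[8.24747 + 11.5893] = 9.91841.
So far: 294.460.
k=1: B_{2}/(2)! × [f^{(1)}(38) − f^{(1)}(12)] = 1/12 × (-0.0571843 − 0.429556) = -0.0405617.
Partial sum through k=1: 294.420.
k=2: B_{4}/(4)! × [f^{(3)}(38) − f^{(3)}(12)] = −1/720 × (0.000539825 − 0.00176185) = 1.69726e-06.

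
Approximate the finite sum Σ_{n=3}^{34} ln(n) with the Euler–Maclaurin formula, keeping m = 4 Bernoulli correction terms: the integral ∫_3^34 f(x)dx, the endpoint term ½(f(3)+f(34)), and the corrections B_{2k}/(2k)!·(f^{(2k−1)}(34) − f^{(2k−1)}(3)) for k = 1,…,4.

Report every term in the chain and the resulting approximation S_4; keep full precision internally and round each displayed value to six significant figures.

S_4 ≈ 87.8877

Integral: ∫_3^34 ln(x) dx = 85.6004.
½[f(3) + f(34)] = ½[1.09861 + 3.52636] = 2.31249.
Running total after boundary: 87.9129.
k=1: B_{2}/(2)! × [f^{(1)}(34) − f^{(1)}(3)] = 1/12 × (0.0294118 − 0.333333) = -0.0253268.
Partial sum through k=1: 87.8876.
k=2: B_{4}/(4)! × [f^{(3)}(34) − f^{(3)}(3)] = −1/720 × (5.08854e-05 − 0.0740741) = 0.000102810.
Partial sum through k=2: 87.8877.
k=3: B_{6}/(6)! × [f^{(5)}(34) − f^{(5)}(3)] = 1/30240 × (5.28222e-07 − 0.0987654) = -3.26604e-06.
Partial sum through k=3: 87.8877.
k=4: B_{8}/(8)! × [f^{(7)}(34) − f^{(7)}(3)] = −1/1209600 × (1.37082e-08 − 0.329218) = 2.72171e-07.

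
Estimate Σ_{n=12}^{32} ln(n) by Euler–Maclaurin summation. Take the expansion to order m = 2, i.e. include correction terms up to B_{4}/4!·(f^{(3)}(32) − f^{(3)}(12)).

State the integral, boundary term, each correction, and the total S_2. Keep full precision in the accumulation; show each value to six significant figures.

S_2 ≈ 64.0557

The integral term ∫_12^32 ln(x) dx = 61.0847.
½[f(12) + f(32)] = ½[2.48491 + 3.46574] = 2.97532.
So far: 64.0600.
Correction k=1: B_{2}/2! · (f^{(1)}(32) − f^{(1)}(12)) = 1/12 · (0.0312500 − 0.0833333) = -0.00434028.
Running total after k=1: 64.0557.
Correction k=2: B_{4}/4! · (f^{(3)}(32) − f^{(3)}(12)) = −1/720 · (6.10352e-05 − 0.00115741) = 1.52274e-06.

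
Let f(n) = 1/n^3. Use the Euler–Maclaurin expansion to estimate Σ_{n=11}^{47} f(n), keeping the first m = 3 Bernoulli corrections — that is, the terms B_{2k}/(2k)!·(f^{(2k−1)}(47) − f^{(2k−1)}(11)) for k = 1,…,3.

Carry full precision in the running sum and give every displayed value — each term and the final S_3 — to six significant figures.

S_3 ≈ 0.00430334

∫_11^47 1/x^3 dx evaluates to 0.00390588.
Boundary: ½(f(11) + f(47)) = ½(0.000751315 + 9.63178e-06) = 0.000380473.
Running total after boundary: 0.00428636.
k=1: B_{2}/(2)! × [f^{(1)}(47) − f^{(1)}(11)] = 1/12 × (-6.14794e-07 − (-0.000204904)) = 1.70241e-05.
After k=1: 0.00430338.
k=2: B_{4}/(4)! × [f^{(3)}(47) − f^{(3)}(11)] = −1/720 × (-5.56627e-09 − (-3.38684e-05)) = -4.70318e-08.
After k=2: 0.00430334.
k=3: B_{6}/(6)! × [f^{(5)}(47) − f^{(5)}(11)] = 1/30240 × (-1.05832e-10 − (-1.17560e-05)) = 3.88753e-10.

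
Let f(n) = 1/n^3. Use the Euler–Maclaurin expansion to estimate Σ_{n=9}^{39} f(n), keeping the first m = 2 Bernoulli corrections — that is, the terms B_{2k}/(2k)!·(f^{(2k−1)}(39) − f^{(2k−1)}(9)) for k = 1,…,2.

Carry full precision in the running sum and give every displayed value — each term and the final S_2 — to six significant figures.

S_2 ≈ 0.00657625

Integral: ∫_9^39 1/x^3 dx = 0.00584411.
Endpoint term: (f(9) + f(39))/2 = (0.00137174 + 1.68580e-05)/2 = 0.000694300.
So far: 0.00653841.
Correction k=1: B_{2}/2! · (f^{(1)}(39) − f^{(1)}(9)) = 1/12 · (-1.29677e-06 − (-0.000457247)) = 3.79959e-05.
After k=1: 0.00657640.
Correction k=2: B_{4}/4! · (f^{(3)}(39) − f^{(3)}(9)) = −1/720 · (-1.70515e-08 − (-0.000112901)) = -1.56783e-07.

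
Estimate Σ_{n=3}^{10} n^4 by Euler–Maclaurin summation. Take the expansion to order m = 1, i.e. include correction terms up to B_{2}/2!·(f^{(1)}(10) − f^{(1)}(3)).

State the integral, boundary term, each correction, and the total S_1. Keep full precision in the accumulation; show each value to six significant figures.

Integral: ∫_3^10 x^4 dx = 19951.4.
½[f(3) + f(10)] = ½[81.0000 + 10000.0] = 5040.50.
Running total after boundary: 24991.9.
Order-1 term: 1/12 · (4000.00 − 108.000) = 324.333.

S_1 ≈ 25316.2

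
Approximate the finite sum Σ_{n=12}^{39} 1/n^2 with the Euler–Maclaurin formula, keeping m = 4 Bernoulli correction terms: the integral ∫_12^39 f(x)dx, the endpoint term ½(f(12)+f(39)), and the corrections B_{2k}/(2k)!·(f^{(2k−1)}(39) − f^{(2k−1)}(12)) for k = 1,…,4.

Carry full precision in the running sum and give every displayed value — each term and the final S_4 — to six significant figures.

S_4 ≈ 0.0615868

Integral: ∫_12^39 1/x^2 dx = 0.0576923.
Endpoint term: (f(12) + f(39))/2 = (0.00694444 + 0.000657462)/2 = 0.00380095.
Running total after boundary: 0.0614933.
Order-1 term: 1/12 · (-3.37160e-05 − (-0.00115741)) = 9.36409e-05.
Running total after k=1: 0.0615869.
Order-2 term: −1/720 · (-2.66004e-07 − (-9.64506e-05)) = -1.33590e-07.
Running total after k=2: 0.0615868.
Order-3 term: 1/30240 · (-5.24663e-09 − (-2.00939e-05)) = 6.64307e-10.
Running total after k=3: 0.0615868.
Order-4 term: −1/1209600 · (-1.93170e-10 − (-7.81429e-06)) = -6.46006e-12.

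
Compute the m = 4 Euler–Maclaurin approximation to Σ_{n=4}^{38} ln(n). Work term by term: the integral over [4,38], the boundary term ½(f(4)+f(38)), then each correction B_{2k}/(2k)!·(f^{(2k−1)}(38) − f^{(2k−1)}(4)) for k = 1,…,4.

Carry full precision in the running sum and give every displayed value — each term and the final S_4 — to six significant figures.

Integral: ∫_4^38 ln(x) dx = 98.6831.
Endpoint term: (f(4) + f(38))/2 = (1.38629 + 3.63759)/2 = 2.51194.
So far: 101.195.
Correction k=1: B_{2}/2! · (f^{(1)}(38) − f^{(1)}(4)) = 1/12 · (0.0263158 − 0.250000) = -0.0186404.
Running total after k=1: 101.176.
Correction k=2: B_{4}/4! · (f^{(3)}(38) − f^{(3)}(4)) = −1/720 · (3.64485e-05 − 0.0312500) = 4.33522e-05.
Running total after k=2: 101.176.
Correction k=3: B_{6}/6! · (f^{(5)}(38) − f^{(5)}(4)) = 1/30240 · (3.02896e-07 − 0.0234375) = -7.75040e-07.
Running total after k=3: 101.176.
Correction k=4: B_{8}/8! · (f^{(7)}(38) − f^{(7)}(4)) = −1/1209600 · (6.29285e-09 − 0.0439453) = 3.63304e-08.

S_4 ≈ 101.176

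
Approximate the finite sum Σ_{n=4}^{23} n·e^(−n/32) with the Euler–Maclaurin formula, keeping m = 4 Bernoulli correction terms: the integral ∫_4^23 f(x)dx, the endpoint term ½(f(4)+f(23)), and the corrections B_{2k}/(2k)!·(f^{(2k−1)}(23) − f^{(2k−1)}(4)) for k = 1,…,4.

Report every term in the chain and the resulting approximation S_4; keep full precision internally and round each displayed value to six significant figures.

The integral term ∫_4^23 x·e^(−x/32) dx = 158.881.
½[f(4) + f(23)] = ½[3.52999 + 11.2093] = 7.36965.
So far: 166.251.
Correction k=1: B_{2}/2! · (f^{(1)}(23) − f^{(1)}(4)) = 1/12 · (0.137070 − 0.772185) = -0.0529262.
After k=1: 166.198.
Correction k=2: B_{4}/4! · (f^{(3)}(23) − f^{(3)}(4)) = −1/720 · (0.00108573 − 0.00247771) = 1.93330e-06.
After k=2: 166.198.
Correction k=3: B_{6}/6! · (f^{(5)}(23) − f^{(5)}(4)) = 1/30240 · (1.98986e-06 − 4.10287e-06) = -6.98749e-11.
After k=3: 166.198.
Correction k=4: B_{8}/8! · (f^{(7)}(23) − f^{(7)}(4)) = −1/1209600 · (2.85100e-09 − 5.65049e-09) = 2.31439e-15.

S_4 ≈ 166.198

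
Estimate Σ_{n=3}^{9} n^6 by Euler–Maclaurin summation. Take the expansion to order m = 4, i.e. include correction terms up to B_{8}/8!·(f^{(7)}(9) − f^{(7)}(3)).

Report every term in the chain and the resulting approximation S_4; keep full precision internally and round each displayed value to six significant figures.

∫_3^9 x^6 dx evaluates to 682969.
Endpoint term: (f(3) + f(9))/2 = (729.000 + 531441)/2 = 266085.
Integral + boundary = 949054.
k=1: B_{2}/(2)! × [f^{(1)}(9) − f^{(1)}(3)] = 1/12 × (354294 − 1458.00) = 29403.0.
After k=1: 978457.
k=2: B_{4}/(4)! × [f^{(3)}(9) − f^{(3)}(3)] = −1/720 × (87480.0 − 3240.00) = -117.000.
After k=2: 978340.
k=3: B_{6}/(6)! × [f^{(5)}(9) − f^{(5)}(3)] = 1/30240 × (6480.00 − 2160.00) = 0.142857.
After k=3: 978340.
k=4: B_{8}/(8)! × [f^{(7)}(9) − f^{(7)}(3)] = −1/1209600 × (0.00000 − 0.00000) = 0.00000.

S_4 ≈ 978340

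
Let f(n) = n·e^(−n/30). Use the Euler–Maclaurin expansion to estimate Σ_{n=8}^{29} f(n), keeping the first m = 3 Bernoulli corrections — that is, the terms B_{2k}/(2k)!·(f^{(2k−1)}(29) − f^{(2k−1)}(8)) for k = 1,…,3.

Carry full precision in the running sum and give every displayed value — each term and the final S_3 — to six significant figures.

The integral term ∫_8^29 x·e^(−x/30) dx = 199.941.
Boundary: ½(f(8) + f(29)) = ½(6.12743 + 11.0301) = 8.57877.
Integral + boundary = 208.520.
k=1: B_{2}/(2)! × [f^{(1)}(29) − f^{(1)}(8)] = 1/12 × (0.0126783 − 0.561681) = -0.0457502.
Running total after k=1: 208.474.
k=2: B_{4}/(4)! × [f^{(3)}(29) − f^{(3)}(8)] = −1/720 × (0.000859306 − 0.00232615) = 2.03729e-06.
Running total after k=2: 208.474.
k=3: B_{6}/(6)! × [f^{(5)}(29) − f^{(5)}(8)] = 1/30240 × (1.89392e-06 − 4.47580e-06) = -8.53795e-11.

S_3 ≈ 208.474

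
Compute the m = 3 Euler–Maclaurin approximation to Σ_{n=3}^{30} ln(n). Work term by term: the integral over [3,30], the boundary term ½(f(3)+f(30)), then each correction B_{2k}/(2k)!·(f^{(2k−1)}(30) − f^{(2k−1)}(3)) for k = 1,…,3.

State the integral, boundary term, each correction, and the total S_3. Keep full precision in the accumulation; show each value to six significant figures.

S_3 ≈ 73.9651

The integral term ∫_3^30 ln(x) dx = 71.7401.
Endpoint term: (f(3) + f(30))/2 = (1.09861 + 3.40120)/2 = 2.24990.
Running total after boundary: 73.9900.
k=1: B_{2}/(2)! × [f^{(1)}(30) − f^{(1)}(3)] = 1/12 × (0.0333333 − 0.333333) = -0.0250000.
Running total after k=1: 73.9650.
k=2: B_{4}/(4)! × [f^{(3)}(30) − f^{(3)}(3)] = −1/720 × (7.40741e-05 − 0.0740741) = 0.000102778.
Running total after k=2: 73.9651.
k=3: B_{6}/(6)! × [f^{(5)}(30) − f^{(5)}(3)] = 1/30240 × (9.87654e-07 − 0.0987654) = -3.26602e-06.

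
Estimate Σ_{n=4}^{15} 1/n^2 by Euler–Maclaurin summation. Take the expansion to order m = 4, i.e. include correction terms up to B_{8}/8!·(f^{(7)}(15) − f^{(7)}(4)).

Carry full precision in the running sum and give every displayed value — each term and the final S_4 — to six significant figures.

S_4 ≈ 0.219329

∫_4^15 1/x^2 dx evaluates to 0.183333.
Endpoint term: (f(4) + f(15))/2 = (0.0625000 + 0.00444444)/2 = 0.0334722.
So far: 0.216806.
k=1: B_{2}/(2)! × [f^{(1)}(15) − f^{(1)}(4)] = 1/12 × (-0.000592593 − (-0.0312500)) = 0.00255478.
Partial sum through k=1: 0.219360.
k=2: B_{4}/(4)! × [f^{(3)}(15) − f^{(3)}(4)] = −1/720 × (-3.16049e-05 − (-0.0234375)) = -3.25082e-05.
Partial sum through k=2: 0.219328.
k=3: B_{6}/(6)! × [f^{(5)}(15) − f^{(5)}(4)] = 1/30240 × (-4.21399e-06 − (-0.0439453)) = 1.45308e-06.
Partial sum through k=3: 0.219329.
k=4: B_{8}/(8)! × [f^{(7)}(15) − f^{(7)}(4)] = −1/1209600 × (-1.04882e-06 − (-0.153809)) = -1.27156e-07.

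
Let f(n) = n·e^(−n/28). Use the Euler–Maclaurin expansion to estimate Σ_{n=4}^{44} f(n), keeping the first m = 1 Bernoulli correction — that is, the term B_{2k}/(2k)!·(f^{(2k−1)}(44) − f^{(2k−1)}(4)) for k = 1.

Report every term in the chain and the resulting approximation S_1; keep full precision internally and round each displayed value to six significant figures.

The integral term ∫_4^44 x·e^(−x/28) dx = 357.902.
Endpoint term: (f(4) + f(44))/2 = (3.46751 + 9.14092)/2 = 6.30422.
So far: 364.206.
Correction k=1: B_{2}/2! · (f^{(1)}(44) − f^{(1)}(4)) = 1/12 · (-0.118713 − 0.743038) = -0.0718126.

S_1 ≈ 364.135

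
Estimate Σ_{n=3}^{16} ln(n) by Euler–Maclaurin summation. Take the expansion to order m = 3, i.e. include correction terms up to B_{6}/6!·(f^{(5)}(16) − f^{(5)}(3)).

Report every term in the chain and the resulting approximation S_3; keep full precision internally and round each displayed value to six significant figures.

S_3 ≈ 29.9787

Integral: ∫_3^16 ln(x) dx = 28.0656.
Boundary: ½(f(3) + f(16)) = ½(1.09861 + 2.77259) = 1.93560.
Running total after boundary: 30.0012.
Correction k=1: B_{2}/2! · (f^{(1)}(16) − f^{(1)}(3)) = 1/12 · (0.0625000 − 0.333333) = -0.0225694.
After k=1: 29.9786.
Correction k=2: B_{4}/4! · (f^{(3)}(16) − f^{(3)}(3)) = −1/720 · (0.000488281 − 0.0740741) = 0.000102202.
After k=2: 29.9787.
Correction k=3: B_{6}/6! · (f^{(5)}(16) − f^{(5)}(3)) = 1/30240 · (2.28882e-05 − 0.0987654) = -3.26530e-06.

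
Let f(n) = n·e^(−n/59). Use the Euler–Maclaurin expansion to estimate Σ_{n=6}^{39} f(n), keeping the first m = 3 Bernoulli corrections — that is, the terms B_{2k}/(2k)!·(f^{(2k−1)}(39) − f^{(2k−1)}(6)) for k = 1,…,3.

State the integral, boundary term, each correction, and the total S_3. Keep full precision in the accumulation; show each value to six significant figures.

S_3 ≈ 491.503

The integral term ∫_6^39 x·e^(−x/59) dx = 478.778.
½[f(6) + f(39)] = ½[5.41983 + 20.1367] = 12.7783.
Running total after boundary: 491.556.
k=1: B_{2}/(2)! × [f^{(1)}(39) − f^{(1)}(6)] = 1/12 × (0.175026 − 0.811444) = -0.0530348.
After k=1: 491.503.
k=2: B_{4}/(4)! × [f^{(3)}(39) − f^{(3)}(6)] = −1/720 × (0.000346934 − 0.000752098) = 5.62728e-07.
After k=2: 491.503.
k=3: B_{6}/(6)! × [f^{(5)}(39) − f^{(5)}(6)] = 1/30240 × (1.84886e-07 − 3.65151e-07) = -5.96114e-12.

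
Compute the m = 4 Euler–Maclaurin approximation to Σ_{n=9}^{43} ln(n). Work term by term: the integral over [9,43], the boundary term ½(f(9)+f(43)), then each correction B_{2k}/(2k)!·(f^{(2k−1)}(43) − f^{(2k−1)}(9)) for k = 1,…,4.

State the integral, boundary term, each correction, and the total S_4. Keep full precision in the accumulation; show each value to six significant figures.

S_4 ≈ 110.928

The integral term ∫_9^43 ln(x) dx = 107.957.
½[f(9) + f(43)] = ½[2.19722 + 3.76120] = 2.97921.
So far: 110.936.
Correction k=1: B_{2}/2! · (f^{(1)}(43) − f^{(1)}(9)) = 1/12 · (0.0232558 − 0.111111) = -0.00732127.
Partial sum through k=1: 110.928.
Correction k=2: B_{4}/4! · (f^{(3)}(43) − f^{(3)}(9)) = −1/720 · (2.51550e-05 − 0.00274348) = 3.77546e-06.
Partial sum through k=2: 110.928.
Correction k=3: B_{6}/6! · (f^{(5)}(43) − f^{(5)}(9)) = 1/30240 · (1.63256e-07 − 0.000406442) = -1.34351e-08.
Partial sum through k=3: 110.928.
Correction k=4: B_{8}/8! · (f^{(7)}(43) − f^{(7)}(9)) = −1/1209600 · (2.64883e-09 − 0.000150534) = 1.24447e-10.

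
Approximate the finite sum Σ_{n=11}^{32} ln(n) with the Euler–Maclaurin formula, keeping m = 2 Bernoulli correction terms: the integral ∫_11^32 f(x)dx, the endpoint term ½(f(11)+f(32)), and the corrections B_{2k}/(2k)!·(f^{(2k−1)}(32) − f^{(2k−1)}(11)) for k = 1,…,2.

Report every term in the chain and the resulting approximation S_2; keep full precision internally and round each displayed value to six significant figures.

∫_11^32 ln(x) dx evaluates to 63.5267.
Endpoint term: (f(11) + f(32))/2 = (2.39790 + 3.46574)/2 = 2.93182.
So far: 66.4585.
k=1: B_{2}/(2)! × [f^{(1)}(32) − f^{(1)}(11)] = 1/12 × (0.0312500 − 0.0909091) = -0.00497159.
Running total after k=1: 66.4535.
k=2: B_{4}/(4)! × [f^{(3)}(32) − f^{(3)}(11)] = −1/720 × (6.10352e-05 − 0.00150263) = 2.00221e-06.

S_2 ≈ 66.4535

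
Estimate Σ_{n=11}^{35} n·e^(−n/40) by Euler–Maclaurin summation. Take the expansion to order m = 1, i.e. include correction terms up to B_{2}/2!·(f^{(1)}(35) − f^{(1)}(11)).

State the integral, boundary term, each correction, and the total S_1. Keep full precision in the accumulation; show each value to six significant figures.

S_1 ≈ 310.372

Integral: ∫_11^35 x·e^(−x/40) dx = 298.941.
Boundary: ½(f(11) + f(35)) = ½(8.35529 + 14.5902) = 11.4727.
Integral + boundary = 310.414.
Order-1 term: 1/12 · (0.0521078 − 0.550690) = -0.0415485.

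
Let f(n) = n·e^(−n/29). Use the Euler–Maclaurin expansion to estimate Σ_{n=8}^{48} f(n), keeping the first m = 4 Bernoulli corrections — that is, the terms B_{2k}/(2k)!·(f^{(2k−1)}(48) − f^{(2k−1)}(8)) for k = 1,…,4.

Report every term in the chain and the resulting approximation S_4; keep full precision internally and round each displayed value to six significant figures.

S_4 ≈ 395.248

∫_8^48 x·e^(−x/29) dx evaluates to 387.684.
Endpoint term: (f(8) + f(48))/2 = (6.07134 + 9.17084)/2 = 7.62109.
Integral + boundary = 395.305.
k=1: B_{2}/(2)! × [f^{(1)}(48) − f^{(1)}(8)] = 1/12 × (-0.125177 − 0.549561) = -0.0562281.
Partial sum through k=1: 395.248.
k=2: B_{4}/(4)! × [f^{(3)}(48) − f^{(3)}(8)] = −1/720 × (0.000305519 − 0.00245826) = 2.98992e-06.
Partial sum through k=2: 395.248.
k=3: B_{6}/(6)! × [f^{(5)}(48) − f^{(5)}(8)] = 1/30240 × (9.03544e-07 − 5.06903e-06) = -1.37748e-10.
Partial sum through k=3: 395.248.
k=4: B_{8}/(8)! × [f^{(7)}(48) − f^{(7)}(8)] = −1/1209600 × (1.71678e-09 − 8.57913e-09) = 5.67324e-15.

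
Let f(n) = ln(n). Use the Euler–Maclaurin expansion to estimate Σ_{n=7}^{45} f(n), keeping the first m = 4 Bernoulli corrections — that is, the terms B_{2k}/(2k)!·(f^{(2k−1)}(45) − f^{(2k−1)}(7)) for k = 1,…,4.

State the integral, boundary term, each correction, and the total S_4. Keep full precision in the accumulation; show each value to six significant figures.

S_4 ≈ 122.545

∫_7^45 ln(x) dx evaluates to 119.678.
½[f(7) + f(45)] = ½[1.94591 + 3.80666] = 2.87629.
Integral + boundary = 122.555.
Correction k=1: B_{2}/2! · (f^{(1)}(45) − f^{(1)}(7)) = 1/12 · (0.0222222 − 0.142857) = -0.0100529.
Running total after k=1: 122.545.
Correction k=2: B_{4}/4! · (f^{(3)}(45) − f^{(3)}(7)) = −1/720 · (2.19479e-05 − 0.00583090) = 8.06799e-06.
Running total after k=2: 122.545.
Correction k=3: B_{6}/6! · (f^{(5)}(45) − f^{(5)}(7)) = 1/30240 · (1.30061e-07 − 0.00142798) = -4.72171e-08.
Running total after k=3: 122.545.
Correction k=4: B_{8}/8! · (f^{(7)}(45) − f^{(7)}(7)) = −1/1209600 · (1.92684e-09 − 0.000874271) = 7.22776e-10.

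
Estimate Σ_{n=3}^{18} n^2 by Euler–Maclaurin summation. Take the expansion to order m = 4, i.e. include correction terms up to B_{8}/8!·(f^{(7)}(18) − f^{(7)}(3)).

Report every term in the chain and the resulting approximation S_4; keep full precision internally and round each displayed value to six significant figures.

∫_3^18 x^2 dx evaluates to 1935.00.
Boundary: ½(f(3) + f(18)) = ½(9.00000 + 324.000) = 166.500.
Running total after boundary: 2101.50.
Correction k=1: B_{2}/2! · (f^{(1)}(18) − f^{(1)}(3)) = 1/12 · (36.0000 − 6.00000) = 2.50000.
Running total after k=1: 2104.00.
Correction k=2: B_{4}/4! · (f^{(3)}(18) − f^{(3)}(3)) = −1/720 · (0.00000 − 0.00000) = 0.00000.
Running total after k=2: 2104.00.
Correction k=3: B_{6}/6! · (f^{(5)}(18) − f^{(5)}(3)) = 1/30240 · (0.00000 − 0.00000) = 0.00000.
Running total after k=3: 2104.00.
Correction k=4: B_{8}/8! · (f^{(7)}(18) − f^{(7)}(3)) = −1/1209600 · (0.00000 − 0.00000) = 0.00000.

S_4 ≈ 2104.00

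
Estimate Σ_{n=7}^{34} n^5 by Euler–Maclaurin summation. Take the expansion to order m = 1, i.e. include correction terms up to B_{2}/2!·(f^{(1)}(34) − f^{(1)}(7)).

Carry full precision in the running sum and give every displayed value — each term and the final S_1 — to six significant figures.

The integral term ∫_7^34 x^5 dx = 2.57448e+08.
Boundary: ½(f(7) + f(34)) = ½(16807.0 + 4.54354e+07) = 2.27261e+07.
Integral + boundary = 2.80174e+08.
k=1: B_{2}/(2)! × [f^{(1)}(34) − f^{(1)}(7)] = 1/12 × (6.68168e+06 − 12005.0) = 555806.

S_1 ≈ 2.80730e+08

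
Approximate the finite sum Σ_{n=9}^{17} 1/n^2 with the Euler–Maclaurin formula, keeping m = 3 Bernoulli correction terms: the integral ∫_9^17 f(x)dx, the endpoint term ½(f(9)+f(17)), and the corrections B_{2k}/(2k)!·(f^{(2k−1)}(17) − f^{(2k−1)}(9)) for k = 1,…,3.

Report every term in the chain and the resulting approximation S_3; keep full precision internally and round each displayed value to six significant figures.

The integral term ∫_9^17 1/x^2 dx = 0.0522876.
Endpoint term: (f(9) + f(17))/2 = (0.0123457 + 0.00346021)/2 = 0.00790294.
Integral + boundary = 0.0601905.
Order-1 term: 1/12 · (-0.000407083 − (-0.00274348)) = 0.000194700.
Running total after k=1: 0.0603852.
Order-2 term: −1/720 · (-1.69031e-05 − (-0.000406442)) = -5.41026e-07.
Running total after k=2: 0.0603847.
Order-3 term: 1/30240 · (-1.75465e-06 − (-0.000150534)) = 4.91996e-09.

S_3 ≈ 0.0603847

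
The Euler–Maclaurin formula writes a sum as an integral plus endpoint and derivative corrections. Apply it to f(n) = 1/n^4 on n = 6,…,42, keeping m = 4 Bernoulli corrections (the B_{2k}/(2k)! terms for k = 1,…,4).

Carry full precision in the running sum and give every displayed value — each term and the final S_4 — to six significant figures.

The integral term ∫_6^42 1/x^4 dx = 0.00153871.
½[f(6) + f(42)] = ½[0.000771605 + 3.21368e-07] = 0.000385963.
Integral + boundary = 0.00192467.
Order-1 term: 1/12 · (-3.06065e-08 − (-0.000514403)) = 4.28644e-05.
After k=1: 0.00196754.
Order-2 term: −1/720 · (-5.20519e-10 − (-0.000428669)) = -5.95373e-07.
After k=2: 0.00196694.
Order-3 term: 1/30240 · (-1.65244e-11 − (-0.000666819)) = 2.20509e-08.
After k=3: 0.00196696.
Order-4 term: −1/1209600 · (-8.43082e-13 − (-0.00166705)) = -1.37818e-09.

S_4 ≈ 0.00196696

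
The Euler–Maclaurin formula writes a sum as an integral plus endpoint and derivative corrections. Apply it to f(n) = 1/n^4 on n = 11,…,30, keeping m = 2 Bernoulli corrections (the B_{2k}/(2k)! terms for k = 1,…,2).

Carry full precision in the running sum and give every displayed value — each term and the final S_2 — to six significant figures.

Integral: ∫_11^30 1/x^4 dx = 0.000238093.
Boundary: ½(f(11) + f(30)) = ½(6.83013e-05 + 1.23457e-06) = 3.47680e-05.
So far: 0.000272861.
k=1: B_{2}/(2)! × [f^{(1)}(30) − f^{(1)}(11)] = 1/12 × (-1.64609e-07 − (-2.48369e-05)) = 2.05602e-06.
After k=1: 0.000274917.
k=2: B_{4}/(4)! × [f^{(3)}(30) − f^{(3)}(11)] = −1/720 × (-5.48697e-09 − (-6.15790e-06)) = -8.54501e-09.

S_2 ≈ 0.000274908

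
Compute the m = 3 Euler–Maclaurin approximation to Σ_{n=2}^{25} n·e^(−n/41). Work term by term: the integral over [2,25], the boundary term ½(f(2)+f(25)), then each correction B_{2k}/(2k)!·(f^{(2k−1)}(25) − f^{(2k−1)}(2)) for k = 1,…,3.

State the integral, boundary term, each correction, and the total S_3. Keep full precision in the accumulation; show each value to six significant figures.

∫_2^25 x·e^(−x/41) dx evaluates to 208.398.
Endpoint term: (f(2) + f(25))/2 = (1.90478 + 13.5871)/2 = 7.74593.
So far: 216.144.
k=1: B_{2}/(2)! × [f^{(1)}(25) − f^{(1)}(2)] = 1/12 × (0.212091 − 0.905932) = -0.0578201.
Partial sum through k=1: 216.086.
k=2: B_{4}/(4)! × [f^{(3)}(25) − f^{(3)}(2)] = −1/720 × (0.000772789 − 0.00167205) = 1.24897e-06.
Partial sum through k=2: 216.086.
k=3: B_{6}/(6)! × [f^{(5)}(25) − f^{(5)}(2)] = 1/30240 × (8.44383e-07 − 1.66875e-06) = -2.72609e-11.

S_3 ≈ 216.086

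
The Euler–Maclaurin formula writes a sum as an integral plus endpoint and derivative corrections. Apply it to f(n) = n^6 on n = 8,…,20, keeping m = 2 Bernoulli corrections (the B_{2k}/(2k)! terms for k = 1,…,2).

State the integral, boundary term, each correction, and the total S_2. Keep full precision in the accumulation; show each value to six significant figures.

Integral: ∫_8^20 x^6 dx = 1.82558e+08.
½[f(8) + f(20)] = ½[262144 + 6.40000e+07] = 3.21311e+07.
Running total after boundary: 2.14689e+08.
k=1: B_{2}/(2)! × [f^{(1)}(20) − f^{(1)}(8)] = 1/12 × (1.92000e+07 − 196608) = 1.58362e+06.
Running total after k=1: 2.16272e+08.
k=2: B_{4}/(4)! × [f^{(3)}(20) − f^{(3)}(8)] = −1/720 × (960000 − 61440.0) = -1248.00.

S_2 ≈ 2.16271e+08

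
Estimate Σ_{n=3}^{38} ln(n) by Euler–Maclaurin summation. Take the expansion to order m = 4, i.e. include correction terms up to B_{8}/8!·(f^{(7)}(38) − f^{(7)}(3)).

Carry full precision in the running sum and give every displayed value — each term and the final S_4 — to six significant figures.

S_4 ≈ 102.275

Integral: ∫_3^38 ln(x) dx = 99.9324.
Boundary: ½(f(3) + f(38)) = ½(1.09861 + 3.63759) = 2.36810.
Running total after boundary: 102.301.
k=1: B_{2}/(2)! × [f^{(1)}(38) − f^{(1)}(3)] = 1/12 × (0.0263158 − 0.333333) = -0.0255848.
After k=1: 102.275.
k=2: B_{4}/(4)! × [f^{(3)}(38) − f^{(3)}(3)] = −1/720 × (3.64485e-05 − 0.0740741) = 0.000102830.
After k=2: 102.275.
k=3: B_{6}/(6)! × [f^{(5)}(38) − f^{(5)}(3)] = 1/30240 × (3.02896e-07 − 0.0987654) = -3.26604e-06.
After k=3: 102.275.
k=4: B_{8}/(8)! × [f^{(7)}(38) − f^{(7)}(3)] = −1/1209600 × (6.29285e-09 − 0.329218) = 2.72171e-07.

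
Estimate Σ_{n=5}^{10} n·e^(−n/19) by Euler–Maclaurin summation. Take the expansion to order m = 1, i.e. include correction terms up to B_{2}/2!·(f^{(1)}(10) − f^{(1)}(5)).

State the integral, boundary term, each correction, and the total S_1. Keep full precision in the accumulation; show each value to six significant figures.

S_1 ≈ 29.8241

Integral: ∫_5^10 x·e^(−x/19) dx = 24.9725.
Boundary: ½(f(5) + f(10)) = ½(3.84310 + 5.90778) = 4.87544.
So far: 29.8480.
Order-1 term: 1/12 · (0.279842 − 0.566352) = -0.0238758.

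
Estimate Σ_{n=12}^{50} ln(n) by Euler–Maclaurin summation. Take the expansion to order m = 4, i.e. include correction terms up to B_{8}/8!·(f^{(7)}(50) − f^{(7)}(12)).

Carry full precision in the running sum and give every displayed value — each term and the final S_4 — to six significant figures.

S_4 ≈ 130.975

∫_12^50 ln(x) dx evaluates to 127.782.
Endpoint term: (f(12) + f(50))/2 = (2.48491 + 3.91202)/2 = 3.19846.
So far: 130.981.
k=1: B_{2}/(2)! × [f^{(1)}(50) − f^{(1)}(12)] = 1/12 × (0.0200000 − 0.0833333) = -0.00527778.
After k=1: 130.975.
k=2: B_{4}/(4)! × [f^{(3)}(50) − f^{(3)}(12)] = −1/720 × (1.60000e-05 − 0.00115741) = 1.58529e-06.
After k=2: 130.975.
k=3: B_{6}/(6)! × [f^{(5)}(50) − f^{(5)}(12)] = 1/30240 × (7.68000e-08 − 9.64506e-05) = -3.18696e-09.
After k=3: 130.975.
k=4: B_{8}/(8)! × [f^{(7)}(50) − f^{(7)}(12)] = −1/1209600 × (9.21600e-10 − 2.00939e-05) = 1.66112e-11.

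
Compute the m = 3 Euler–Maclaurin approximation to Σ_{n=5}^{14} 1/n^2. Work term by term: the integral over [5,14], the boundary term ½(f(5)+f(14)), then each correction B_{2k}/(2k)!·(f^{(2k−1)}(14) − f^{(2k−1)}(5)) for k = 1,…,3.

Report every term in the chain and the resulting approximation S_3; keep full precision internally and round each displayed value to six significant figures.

The integral term ∫_5^14 1/x^2 dx = 0.128571.
Boundary: ½(f(5) + f(14)) = ½(0.0400000 + 0.00510204) = 0.0225510.
Running total after boundary: 0.151122.
k=1: B_{2}/(2)! × [f^{(1)}(14) − f^{(1)}(5)] = 1/12 × (-0.000728863 − (-0.0160000)) = 0.00127259.
Partial sum through k=1: 0.152395.
k=2: B_{4}/(4)! × [f^{(3)}(14) − f^{(3)}(5)] = −1/720 × (-4.46243e-05 − (-0.00768000)) = -1.06047e-05.
Partial sum through k=2: 0.152384.
k=3: B_{6}/(6)! × [f^{(5)}(14) − f^{(5)}(5)] = 1/30240 × (-6.83024e-06 − (-0.00921600)) = 3.04536e-07.

S_3 ≈ 0.152385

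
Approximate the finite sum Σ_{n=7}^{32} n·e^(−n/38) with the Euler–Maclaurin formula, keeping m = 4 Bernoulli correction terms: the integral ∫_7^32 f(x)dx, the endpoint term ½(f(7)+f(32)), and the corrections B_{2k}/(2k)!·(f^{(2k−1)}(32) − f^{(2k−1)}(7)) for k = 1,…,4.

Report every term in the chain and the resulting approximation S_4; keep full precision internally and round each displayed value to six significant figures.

S_4 ≈ 286.129

∫_7^32 x·e^(−x/38) dx evaluates to 276.376.
½[f(7) + f(32)] = ½[5.82232 + 13.7857] = 9.80400.
So far: 286.180.
k=1: B_{2}/(2)! × [f^{(1)}(32) − f^{(1)}(7)] = 1/12 × (0.0680215 − 0.678542) = -0.0508767.
Running total after k=1: 286.129.
k=2: B_{4}/(4)! × [f^{(3)}(32) − f^{(3)}(7)] = −1/720 × (0.000643786 − 0.00162193) = 1.35853e-06.
Running total after k=2: 286.129.
k=3: B_{6}/(6)! × [f^{(5)}(32) − f^{(5)}(7)] = 1/30240 × (8.59048e-07 − 1.92102e-06) = -3.51181e-11.
Running total after k=3: 286.129.
k=4: B_{8}/(8)! × [f^{(7)}(32) − f^{(7)}(7)] = −1/1209600 × (8.81067e-10 − 1.88284e-09) = 8.28184e-16.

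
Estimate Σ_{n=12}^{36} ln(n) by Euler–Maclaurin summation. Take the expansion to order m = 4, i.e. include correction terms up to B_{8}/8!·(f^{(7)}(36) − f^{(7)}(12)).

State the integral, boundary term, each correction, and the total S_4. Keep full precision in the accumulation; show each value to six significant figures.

∫_12^36 ln(x) dx evaluates to 75.1878.
Boundary: ½(f(12) + f(36)) = ½(2.48491 + 3.58352) = 3.03421.
So far: 78.2220.
Correction k=1: B_{2}/2! · (f^{(1)}(36) − f^{(1)}(12)) = 1/12 · (0.0277778 − 0.0833333) = -0.00462963.
After k=1: 78.2174.
Correction k=2: B_{4}/4! · (f^{(3)}(36) − f^{(3)}(12)) = −1/720 · (4.28669e-05 − 0.00115741) = 1.54797e-06.
After k=2: 78.2174.
Correction k=3: B_{6}/6! · (f^{(5)}(36) − f^{(5)}(12)) = 1/30240 · (3.96916e-07 − 9.64506e-05) = -3.17638e-09.
After k=3: 78.2174.
Correction k=4: B_{8}/8! · (f^{(7)}(36) − f^{(7)}(12)) = −1/1209600 · (9.18787e-09 − 2.00939e-05) = 1.66044e-11.

S_4 ≈ 78.2174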